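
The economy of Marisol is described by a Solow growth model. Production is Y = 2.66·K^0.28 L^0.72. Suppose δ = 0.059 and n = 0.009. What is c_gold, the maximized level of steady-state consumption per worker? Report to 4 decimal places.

n + δ = 0.009 + 0.059 = 0.068.
Maximizing c = f(k) − (n+δ)·k gives f'(k) = n+δ, i.e. 0.28·2.66·k^(0.28−1) = 0.068, so k_gold = (0.28·2.66/0.068)^(1/0.72) ≈ 27.7839.
y_gold = 2.66·27.7839^0.28 ≈ 6.7475.
c_gold = y_gold − (n+δ)·k_gold = 6.7475 − 0.068·27.7839 ≈ 4.8582.

c_gold ≈ 4.8582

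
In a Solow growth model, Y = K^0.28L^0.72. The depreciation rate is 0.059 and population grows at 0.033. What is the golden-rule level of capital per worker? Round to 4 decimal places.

k_gold ≈ 4.6919

The effective depreciation rate is n + δ = 0.033 + 0.059 = 0.092.
Golden rule sets MPK = n+δ: 0.28·k^(0.28−1) = 0.092, so k_gold = (0.28/0.092)^(1/0.72) ≈ 4.6919.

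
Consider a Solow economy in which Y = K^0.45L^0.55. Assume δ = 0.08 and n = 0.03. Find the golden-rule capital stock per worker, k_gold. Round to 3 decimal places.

k_gold ≈ 12.954

The effective depreciation rate is n + δ = 0.03 + 0.08 = 0.11.
Maximizing c = f(k) − (n+δ)·k gives f'(k) = n+δ, i.e. 0.45·k^(0.45−1) = 0.11, so k_gold = (0.45/0.11)^(1/0.55) ≈ 12.9539.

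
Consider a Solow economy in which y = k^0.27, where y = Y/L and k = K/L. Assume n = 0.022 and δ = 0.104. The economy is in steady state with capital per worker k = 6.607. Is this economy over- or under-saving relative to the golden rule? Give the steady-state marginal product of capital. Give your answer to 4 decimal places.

Break-even investment rate: n + δ = 0.022 + 0.104 = 0.126.
MPK = 0.27·k^(0.27−1) = 0.27·6.607^(-0.73) ≈ 0.0680.
MPK < 0.126, so the economy is dynamically inefficient (over-saving).

over-saving; MPK ≈ 0.0680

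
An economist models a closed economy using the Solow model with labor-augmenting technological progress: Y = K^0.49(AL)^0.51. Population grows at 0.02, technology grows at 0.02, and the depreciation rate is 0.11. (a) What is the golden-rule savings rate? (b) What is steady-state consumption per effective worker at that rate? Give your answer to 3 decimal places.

(a) s_gold = 0.490; (b) c_gold ≈ 1.590

n + g + δ = 0.02 + 0.02 + 0.11 = 0.15.
For Cobb-Douglas, s_gold equals capital's share: s_gold = 0.49.
Setting f'(k) = n+g+δ gives 0.49·k^(0.49−1) = 0.15, hence k_gold = (0.49/0.15)^(1/0.51) ≈ 10.1871.
y_gold = 10.1871^0.49 ≈ 3.1185; c_gold = (1−0.49)·y_gold ≈ 1.5904.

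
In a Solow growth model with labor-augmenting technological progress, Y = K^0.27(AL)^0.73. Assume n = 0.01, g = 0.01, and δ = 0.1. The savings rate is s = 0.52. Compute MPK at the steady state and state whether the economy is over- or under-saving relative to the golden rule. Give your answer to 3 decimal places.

over-saving; MPK ≈ 0.062

n + g + δ = 0.01 + 0.01 + 0.1 = 0.12.
Steady-state k*: s·k^0.27 = 0.12·k gives k* = (0.52/0.12)^(1/0.73) ≈ 7.4535.
MPK = 0.27·7.4535^(-0.73) ≈ 0.0623.
MPK < n+g+δ = 0.12, so the economy is dynamically inefficient (over-saving).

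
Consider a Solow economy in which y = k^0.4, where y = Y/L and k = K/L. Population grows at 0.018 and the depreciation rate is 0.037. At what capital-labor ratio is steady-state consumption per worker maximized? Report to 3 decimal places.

k_gold ≈ 27.300

Break-even investment rate: n + δ = 0.018 + 0.037 = 0.055.
At the golden rule the marginal product of capital equals n+δ: 0.4·k^(0.4−1) = 0.055. Solving, k_gold = (0.4/0.055)^(1/0.6) ≈ 27.3000.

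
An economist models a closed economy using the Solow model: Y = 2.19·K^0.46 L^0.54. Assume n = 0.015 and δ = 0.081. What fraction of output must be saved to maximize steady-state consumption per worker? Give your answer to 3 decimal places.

Break-even investment rate: n + δ = 0.015 + 0.081 = 0.096.
At the golden rule MPK = n+δ, and in any Cobb-Douglas steady state s = (n+δ)·k/y = MPK·k/y = capital's share 0.46.

s_gold = 0.460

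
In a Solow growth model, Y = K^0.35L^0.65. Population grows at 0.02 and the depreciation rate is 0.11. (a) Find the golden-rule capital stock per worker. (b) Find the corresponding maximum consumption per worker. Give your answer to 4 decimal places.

(a) k_gold ≈ 4.5891; (b) c_gold ≈ 1.1079

Break-even investment rate: n + δ = 0.02 + 0.11 = 0.13.
Golden rule sets MPK = n+δ: 0.35·k^(0.35−1) = 0.13, so k_gold = (0.35/0.13)^(1/0.65) ≈ 4.5891.
y_gold = 4.5891^0.35 ≈ 1.7045; c_gold = y_gold − 0.13·k_gold ≈ 1.1079.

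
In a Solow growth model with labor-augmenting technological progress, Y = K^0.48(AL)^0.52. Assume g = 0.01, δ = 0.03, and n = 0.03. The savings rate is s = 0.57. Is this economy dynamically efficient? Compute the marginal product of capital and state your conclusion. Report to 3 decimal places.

Break-even investment rate: n + g + δ = 0.03 + 0.01 + 0.03 = 0.07.
Steady-state k*: s·k^0.48 = 0.07·k gives k* = (0.57/0.07)^(1/0.52) ≈ 56.4279.
MPK = 0.48·56.4279^(-0.52) ≈ 0.0589.
MPK < n+g+δ = 0.07, so the economy is dynamically inefficient (over-saving).

dynamically inefficient; MPK ≈ 0.059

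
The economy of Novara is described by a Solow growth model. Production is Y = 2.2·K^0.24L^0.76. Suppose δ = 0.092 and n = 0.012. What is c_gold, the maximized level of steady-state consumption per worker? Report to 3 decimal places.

The effective depreciation rate is n + δ = 0.012 + 0.092 = 0.104.
Maximizing c = f(k) − (n+δ)·k gives f'(k) = n+δ, i.e. 0.24·2.2·k^(0.24−1) = 0.104, so k_gold = (0.24·2.2/0.104)^(1/0.76) ≈ 8.4805.
y_gold = 2.2·8.4805^0.24 ≈ 3.6749.
c_gold = y_gold − (n+δ)·k_gold = 3.6749 − 0.104·8.4805 ≈ 2.7929.

c_gold ≈ 2.793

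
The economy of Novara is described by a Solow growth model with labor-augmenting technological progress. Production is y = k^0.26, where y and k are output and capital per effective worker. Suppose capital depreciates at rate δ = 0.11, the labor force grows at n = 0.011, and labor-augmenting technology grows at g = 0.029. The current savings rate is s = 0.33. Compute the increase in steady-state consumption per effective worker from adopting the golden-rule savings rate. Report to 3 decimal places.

The effective depreciation rate is n + g + δ = 0.011 + 0.029 + 0.11 = 0.15.
Current steady state (s = 0.33): k* = (0.33/0.15)^(1/0.74) ≈ 2.9022, y* = 2.9022^0.26 ≈ 1.3192, c* = (1−0.33)·1.3192 ≈ 0.8839.
Maximizing c = f(k) − (n+g+δ)·k gives f'(k) = n+g+δ, i.e. 0.26·k^(0.26−1) = 0.15, so k_gold = (0.26/0.15)^(1/0.74) ≈ 2.1029.
y_gold = 2.1029^0.26 ≈ 1.2132, c_gold = y_gold − 0.15·k_gold ≈ 0.8978.
Gain: Δc = 0.8978 − 0.8839 ≈ 0.0139.

Δc ≈ 0.014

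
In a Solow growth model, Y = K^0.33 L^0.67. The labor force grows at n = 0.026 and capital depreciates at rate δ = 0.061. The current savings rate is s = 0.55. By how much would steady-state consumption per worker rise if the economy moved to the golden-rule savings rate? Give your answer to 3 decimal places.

Δc ≈ 0.176

Capital per worker breaks even when investment replaces (n + δ)·k; here n + δ = 0.087.
Current steady state (s = 0.55): k* = (0.55/0.087)^(1/0.67) ≈ 15.6779, y* = 15.6779^0.33 ≈ 2.4800, c* = (1−0.55)·2.4800 ≈ 1.1160.
Golden rule sets MPK = n+δ: 0.33·k^(0.33−1) = 0.087, so k_gold = (0.33/0.087)^(1/0.67) ≈ 7.3143.
y_gold = 7.3143^0.33 ≈ 1.9283, c_gold = y_gold − 0.087·k_gold ≈ 1.2920.
Gain: Δc = 1.2920 − 1.1160 ≈ 0.1760.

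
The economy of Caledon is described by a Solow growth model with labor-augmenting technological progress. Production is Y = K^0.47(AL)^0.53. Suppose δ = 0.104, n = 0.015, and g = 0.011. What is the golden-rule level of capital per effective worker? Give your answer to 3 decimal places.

Capital per effective worker breaks even when investment replaces (n + g + δ)·k; here n + g + δ = 0.13.
Setting f'(k) = n+g+δ gives 0.47·k^(0.47−1) = 0.13, hence k_gold = (0.47/0.13)^(1/0.53) ≈ 11.3011.

k_gold ≈ 11.301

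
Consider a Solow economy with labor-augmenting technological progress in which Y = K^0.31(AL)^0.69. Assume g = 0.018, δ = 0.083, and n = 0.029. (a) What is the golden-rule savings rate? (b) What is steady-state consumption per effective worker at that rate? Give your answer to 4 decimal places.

Capital per effective worker breaks even when investment replaces (n + g + δ)·k; here n + g + δ = 0.13.
For Cobb-Douglas, s_gold equals capital's share: s_gold = 0.31.
Maximizing c = f(k) − (n+g+δ)·k gives f'(k) = n+g+δ, i.e. 0.31·k^(0.31−1) = 0.13, so k_gold = (0.31/0.13)^(1/0.69) ≈ 3.5236.
y_gold = 3.5236^0.31 ≈ 1.4776; c_gold = (1−0.31)·y_gold ≈ 1.0196.

(a) s_gold = 0.3100; (b) c_gold ≈ 1.0196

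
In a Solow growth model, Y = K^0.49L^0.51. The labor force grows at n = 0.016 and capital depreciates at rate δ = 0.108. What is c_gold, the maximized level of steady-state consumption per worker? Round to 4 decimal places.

c_gold ≈ 1.9096

n + δ = 0.016 + 0.108 = 0.124.
Maximizing c = f(k) − (n+δ)·k gives f'(k) = n+δ, i.e. 0.49·k^(0.49−1) = 0.124, so k_gold = (0.49/0.124)^(1/0.51) ≈ 14.7961.
y_gold = 14.7961^0.49 ≈ 3.7443.
c_gold = y_gold − (n+δ)·k_gold = 3.7443 − 0.124·14.7961 ≈ 1.9096.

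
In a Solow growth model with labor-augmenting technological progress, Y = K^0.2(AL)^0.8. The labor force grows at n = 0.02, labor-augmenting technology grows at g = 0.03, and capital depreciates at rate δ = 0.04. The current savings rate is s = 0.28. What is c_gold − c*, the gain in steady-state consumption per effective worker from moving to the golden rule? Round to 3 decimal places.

Capital per effective worker breaks even when investment replaces (n + g + δ)·k; here n + g + δ = 0.09.
Current steady state (s = 0.28): k* = (0.28/0.09)^(1/0.8) ≈ 4.1318, y* = 4.1318^0.2 ≈ 1.3281, c* = (1−0.28)·1.3281 ≈ 0.9562.
Setting f'(k) = n+g+δ gives 0.2·k^(0.2−1) = 0.09, hence k_gold = (0.2/0.09)^(1/0.8) ≈ 2.7132.
y_gold = 2.7132^0.2 ≈ 1.2209, c_gold = y_gold − 0.09·k_gold ≈ 0.9768.
Gain: Δc = 0.9768 − 0.9562 ≈ 0.0205.

Δc ≈ 0.021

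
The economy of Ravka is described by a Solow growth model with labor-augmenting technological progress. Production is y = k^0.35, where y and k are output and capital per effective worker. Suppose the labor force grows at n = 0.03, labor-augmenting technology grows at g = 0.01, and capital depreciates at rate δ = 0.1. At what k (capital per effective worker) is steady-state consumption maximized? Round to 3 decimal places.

The effective depreciation rate is n + g + δ = 0.03 + 0.01 + 0.1 = 0.14.
Golden rule sets MPK = n+g+δ: 0.35·k^(0.35−1) = 0.14, so k_gold = (0.35/0.14)^(1/0.65) ≈ 4.0946.

k_gold ≈ 4.095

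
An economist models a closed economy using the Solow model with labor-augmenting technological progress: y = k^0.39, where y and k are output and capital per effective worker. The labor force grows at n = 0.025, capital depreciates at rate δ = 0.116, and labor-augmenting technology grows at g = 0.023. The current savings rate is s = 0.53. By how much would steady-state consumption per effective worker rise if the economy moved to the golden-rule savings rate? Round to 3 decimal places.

Δc ≈ 0.066

n + g + δ = 0.025 + 0.023 + 0.116 = 0.164.
Current steady state (s = 0.53): k* = (0.53/0.164)^(1/0.61) ≈ 6.8412, y* = 6.8412^0.39 ≈ 2.1169, c* = (1−0.53)·2.1169 ≈ 0.9949.
At the golden rule the marginal product of capital equals n+g+δ: 0.39·k^(0.39−1) = 0.164. Solving, k_gold = (0.39/0.164)^(1/0.61) ≈ 4.1377.
y_gold = 4.1377^0.39 ≈ 1.7399, c_gold = y_gold − 0.164·k_gold ≈ 1.0614.
Gain: Δc = 1.0614 − 0.9949 ≈ 0.0664.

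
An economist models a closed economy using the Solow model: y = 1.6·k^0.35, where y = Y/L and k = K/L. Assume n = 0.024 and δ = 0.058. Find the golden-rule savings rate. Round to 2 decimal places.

s_gold = 0.35

The effective depreciation rate is n + δ = 0.024 + 0.058 = 0.082.
At the golden rule MPK = n+δ, and in any Cobb-Douglas steady state s = (n+δ)·k/y = MPK·k/y = capital's share 0.35.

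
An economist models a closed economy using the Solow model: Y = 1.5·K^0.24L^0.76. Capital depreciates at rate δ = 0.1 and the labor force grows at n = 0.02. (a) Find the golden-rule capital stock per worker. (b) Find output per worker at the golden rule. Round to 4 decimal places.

n + δ = 0.02 + 0.1 = 0.12.
Setting f'(k) = n+δ gives 0.24·1.5·k^(0.24−1) = 0.12, hence k_gold = (0.24·1.5/0.12)^(1/0.76) ≈ 4.2442.
y_gold = 1.5·4.2442^0.24 ≈ 2.1221.

(a) k_gold ≈ 4.2442; (b) y_gold ≈ 2.1221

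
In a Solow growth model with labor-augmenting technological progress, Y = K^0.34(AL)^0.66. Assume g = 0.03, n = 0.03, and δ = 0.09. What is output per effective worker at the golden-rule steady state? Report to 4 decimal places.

y_gold ≈ 1.5243

Break-even investment rate: n + g + δ = 0.03 + 0.03 + 0.09 = 0.15.
Setting f'(k) = n+g+δ gives 0.34·k^(0.34−1) = 0.15, hence k_gold = (0.34/0.15)^(1/0.66) ≈ 3.4551.
Output: y_gold = k_gold^0.34 = 3.4551^0.34 ≈ 1.5243.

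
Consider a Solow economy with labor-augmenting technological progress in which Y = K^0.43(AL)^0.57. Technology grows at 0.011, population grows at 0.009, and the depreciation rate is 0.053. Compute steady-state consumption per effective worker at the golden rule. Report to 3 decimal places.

c_gold ≈ 2.172

Break-even investment rate: n + g + δ = 0.009 + 0.011 + 0.053 = 0.073.
Setting f'(k) = n+g+δ gives 0.43·k^(0.43−1) = 0.073, hence k_gold = (0.43/0.073)^(1/0.57) ≈ 22.4457.
y_gold = 22.4457^0.43 ≈ 3.8105.
c_gold = y_gold − (n+g+δ)·k_gold = 3.8105 − 0.073·22.4457 ≈ 2.1720.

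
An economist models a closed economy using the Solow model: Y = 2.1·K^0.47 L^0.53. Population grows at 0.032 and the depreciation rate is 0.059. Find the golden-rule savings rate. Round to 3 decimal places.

n + δ = 0.032 + 0.059 = 0.091.
At the golden rule MPK = n+δ, and in any Cobb-Douglas steady state s = (n+δ)·k/y = MPK·k/y = capital's share 0.47.

s_gold = 0.470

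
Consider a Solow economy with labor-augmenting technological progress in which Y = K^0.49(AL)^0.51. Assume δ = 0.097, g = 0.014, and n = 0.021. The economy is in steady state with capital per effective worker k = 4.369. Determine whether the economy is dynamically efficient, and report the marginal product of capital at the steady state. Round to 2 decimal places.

dynamically efficient; MPK ≈ 0.23

The effective depreciation rate is n + g + δ = 0.021 + 0.014 + 0.097 = 0.132.
MPK = 0.49·k^(0.49−1) = 0.49·4.369^(-0.51) ≈ 0.2310.
MPK > 0.132, so the economy is dynamically efficient (under-saving).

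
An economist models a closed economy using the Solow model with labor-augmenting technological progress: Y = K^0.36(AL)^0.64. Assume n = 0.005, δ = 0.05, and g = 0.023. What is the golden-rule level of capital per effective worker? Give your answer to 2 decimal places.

Capital per effective worker breaks even when investment replaces (n + g + δ)·k; here n + g + δ = 0.078.
Maximizing c = f(k) − (n+g+δ)·k gives f'(k) = n+g+δ, i.e. 0.36·k^(0.36−1) = 0.078, so k_gold = (0.36/0.078)^(1/0.64) ≈ 10.9100.

k_gold ≈ 10.91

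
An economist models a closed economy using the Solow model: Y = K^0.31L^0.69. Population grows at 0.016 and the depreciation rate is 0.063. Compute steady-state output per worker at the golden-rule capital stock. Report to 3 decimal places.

Break-even investment rate: n + δ = 0.016 + 0.063 = 0.079.
Maximizing c = f(k) − (n+δ)·k gives f'(k) = n+δ, i.e. 0.31·k^(0.31−1) = 0.079, so k_gold = (0.31/0.079)^(1/0.69) ≈ 7.2525.
Output: y_gold = k_gold^0.31 = 7.2525^0.31 ≈ 1.8482.

y_gold ≈ 1.848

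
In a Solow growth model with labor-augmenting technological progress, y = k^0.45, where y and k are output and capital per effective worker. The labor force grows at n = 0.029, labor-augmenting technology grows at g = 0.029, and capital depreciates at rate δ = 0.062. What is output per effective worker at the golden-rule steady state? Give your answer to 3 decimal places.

Capital per effective worker breaks even when investment replaces (n + g + δ)·k; here n + g + δ = 0.12.
At the golden rule the marginal product of capital equals n+g+δ: 0.45·k^(0.45−1) = 0.12. Solving, k_gold = (0.45/0.12)^(1/0.55) ≈ 11.0584.
Output: y_gold = k_gold^0.45 = 11.0584^0.45 ≈ 2.9489.

y_gold ≈ 2.949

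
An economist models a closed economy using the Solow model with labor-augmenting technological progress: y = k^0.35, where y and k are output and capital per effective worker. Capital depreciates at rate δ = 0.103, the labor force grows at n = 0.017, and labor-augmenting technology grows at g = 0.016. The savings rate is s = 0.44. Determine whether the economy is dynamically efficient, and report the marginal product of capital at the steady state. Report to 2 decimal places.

Capital per effective worker breaks even when investment replaces (n + g + δ)·k; here n + g + δ = 0.136.
Steady-state k*: s·k^0.35 = 0.136·k gives k* = (0.44/0.136)^(1/0.65) ≈ 6.0881.
MPK = 0.35·6.0881^(-0.65) ≈ 0.1082.
MPK < n+g+δ = 0.136, so the economy is dynamically inefficient (over-saving).

dynamically inefficient; MPK ≈ 0.11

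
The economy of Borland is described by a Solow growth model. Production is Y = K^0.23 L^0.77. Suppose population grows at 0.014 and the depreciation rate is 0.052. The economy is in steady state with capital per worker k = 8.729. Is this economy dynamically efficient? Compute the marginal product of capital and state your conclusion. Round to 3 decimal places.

dynamically inefficient; MPK ≈ 0.043

The effective depreciation rate is n + δ = 0.014 + 0.052 = 0.066.
MPK = 0.23·k^(0.23−1) = 0.23·8.729^(-0.77) ≈ 0.0434.
MPK < 0.066, so the economy is dynamically inefficient (over-saving).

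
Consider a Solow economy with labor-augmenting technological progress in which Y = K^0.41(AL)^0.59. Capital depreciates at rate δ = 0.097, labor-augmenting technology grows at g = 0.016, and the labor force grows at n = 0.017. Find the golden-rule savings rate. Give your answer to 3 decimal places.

n + g + δ = 0.017 + 0.016 + 0.097 = 0.13.
At the golden rule MPK = n+g+δ, and in any Cobb-Douglas steady state s = (n+g+δ)·k/y = MPK·k/y = capital's share 0.41.

s_gold = 0.410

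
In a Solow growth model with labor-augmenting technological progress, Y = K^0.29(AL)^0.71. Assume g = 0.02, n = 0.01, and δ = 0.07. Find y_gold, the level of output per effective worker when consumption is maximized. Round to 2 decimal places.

n + g + δ = 0.01 + 0.02 + 0.07 = 0.1.
Maximizing c = f(k) − (n+g+δ)·k gives f'(k) = n+g+δ, i.e. 0.29·k^(0.29−1) = 0.1, so k_gold = (0.29/0.1)^(1/0.71) ≈ 4.4799.
Output: y_gold = k_gold^0.29 = 4.4799^0.29 ≈ 1.5448.

y_gold ≈ 1.54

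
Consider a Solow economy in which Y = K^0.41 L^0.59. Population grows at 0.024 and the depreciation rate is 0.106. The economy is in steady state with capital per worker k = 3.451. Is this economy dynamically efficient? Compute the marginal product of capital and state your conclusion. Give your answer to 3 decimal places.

dynamically efficient; MPK ≈ 0.197

Break-even investment rate: n + δ = 0.024 + 0.106 = 0.13.
MPK = 0.41·k^(0.41−1) = 0.41·3.451^(-0.59) ≈ 0.1974.
MPK > 0.13, so the economy is dynamically efficient (under-saving).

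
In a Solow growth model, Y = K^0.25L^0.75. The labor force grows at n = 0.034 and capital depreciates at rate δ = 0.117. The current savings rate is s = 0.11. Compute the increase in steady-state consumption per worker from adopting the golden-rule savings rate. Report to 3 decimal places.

Δc ≈ 0.086

Capital per worker breaks even when investment replaces (n + δ)·k; here n + δ = 0.151.
Current steady state (s = 0.11): k* = (0.11/0.151)^(1/0.75) ≈ 0.6555, y* = 0.6555^0.25 ≈ 0.8998, c* = (1−0.11)·0.8998 ≈ 0.8008.
Golden rule sets MPK = n+δ: 0.25·k^(0.25−1) = 0.151, so k_gold = (0.25/0.151)^(1/0.75) ≈ 1.9586.
y_gold = 1.9586^0.25 ≈ 1.1830, c_gold = y_gold − 0.151·k_gold ≈ 0.8873.
Gain: Δc = 0.8873 − 0.8008 ≈ 0.0864.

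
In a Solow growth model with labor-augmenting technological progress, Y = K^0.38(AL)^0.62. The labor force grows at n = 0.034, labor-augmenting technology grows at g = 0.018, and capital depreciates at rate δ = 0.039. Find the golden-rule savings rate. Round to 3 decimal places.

n + g + δ = 0.034 + 0.018 + 0.039 = 0.091.
At the golden rule MPK = n+g+δ, and in any Cobb-Douglas steady state s = (n+g+δ)·k/y = MPK·k/y = capital's share 0.38.

s_gold = 0.380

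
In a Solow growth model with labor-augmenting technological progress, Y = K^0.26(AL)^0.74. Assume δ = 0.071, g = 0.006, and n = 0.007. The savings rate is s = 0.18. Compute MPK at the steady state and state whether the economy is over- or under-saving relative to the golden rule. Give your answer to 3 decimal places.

under-saving; MPK ≈ 0.121

The effective depreciation rate is n + g + δ = 0.007 + 0.006 + 0.071 = 0.084.
Steady-state k*: s·k^0.26 = 0.084·k gives k* = (0.18/0.084)^(1/0.74) ≈ 2.8008.
MPK = 0.26·2.8008^(-0.74) ≈ 0.1213.
MPK > n+g+δ = 0.084, so the economy is dynamically efficient (under-saving).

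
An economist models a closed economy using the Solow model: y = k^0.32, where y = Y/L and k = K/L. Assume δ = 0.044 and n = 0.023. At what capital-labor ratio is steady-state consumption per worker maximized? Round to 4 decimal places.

k_gold ≈ 9.9687

Capital per worker breaks even when investment replaces (n + δ)·k; here n + δ = 0.067.
Maximizing c = f(k) − (n+δ)·k gives f'(k) = n+δ, i.e. 0.32·k^(0.32−1) = 0.067, so k_gold = (0.32/0.067)^(1/0.68) ≈ 9.9687.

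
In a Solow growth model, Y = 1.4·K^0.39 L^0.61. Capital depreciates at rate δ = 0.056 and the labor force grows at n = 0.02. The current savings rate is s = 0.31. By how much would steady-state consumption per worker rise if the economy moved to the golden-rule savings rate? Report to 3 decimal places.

Δc ≈ 0.070

Capital per worker breaks even when investment replaces (n + δ)·k; here n + δ = 0.076.
Current steady state (s = 0.31): k* = (0.31·1.4/0.076)^(1/0.61) ≈ 17.3961, y* = 1.4·17.3961^0.39 ≈ 4.2649, c* = (1−0.31)·4.2649 ≈ 2.9428.
Setting f'(k) = n+δ gives 0.39·1.4·k^(0.39−1) = 0.076, hence k_gold = (0.39·1.4/0.076)^(1/0.61) ≈ 25.3455.
y_gold = 1.4·25.3455^0.39 ≈ 4.9391, c_gold = y_gold − 0.076·k_gold ≈ 3.0129.
Gain: Δc = 3.0129 − 2.9428 ≈ 0.0701.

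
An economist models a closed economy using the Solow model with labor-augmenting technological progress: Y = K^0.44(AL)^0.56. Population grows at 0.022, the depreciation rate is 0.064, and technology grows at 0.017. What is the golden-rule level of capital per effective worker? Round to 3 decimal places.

The effective depreciation rate is n + g + δ = 0.022 + 0.017 + 0.064 = 0.103.
At the golden rule the marginal product of capital equals n+g+δ: 0.44·k^(0.44−1) = 0.103. Solving, k_gold = (0.44/0.103)^(1/0.56) ≈ 13.3690.

k_gold ≈ 13.369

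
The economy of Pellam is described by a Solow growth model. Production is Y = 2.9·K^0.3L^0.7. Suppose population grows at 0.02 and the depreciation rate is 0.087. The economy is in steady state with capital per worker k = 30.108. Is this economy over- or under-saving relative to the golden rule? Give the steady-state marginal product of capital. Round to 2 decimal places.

over-saving; MPK ≈ 0.08

Break-even investment rate: n + δ = 0.02 + 0.087 = 0.107.
MPK = 0.3·2.9·k^(0.3−1) = 0.3·2.9·30.108^(-0.7) ≈ 0.0802.
MPK < 0.107, so the economy is dynamically inefficient (over-saving).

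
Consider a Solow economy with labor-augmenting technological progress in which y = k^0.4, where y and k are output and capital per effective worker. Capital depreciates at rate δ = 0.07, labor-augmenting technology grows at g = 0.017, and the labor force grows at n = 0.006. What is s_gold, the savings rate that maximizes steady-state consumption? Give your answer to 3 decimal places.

s_gold = 0.400

The effective depreciation rate is n + g + δ = 0.006 + 0.017 + 0.07 = 0.093.
At the golden rule MPK = n+g+δ, and in any Cobb-Douglas steady state s = (n+g+δ)·k/y = MPK·k/y = capital's share 0.4.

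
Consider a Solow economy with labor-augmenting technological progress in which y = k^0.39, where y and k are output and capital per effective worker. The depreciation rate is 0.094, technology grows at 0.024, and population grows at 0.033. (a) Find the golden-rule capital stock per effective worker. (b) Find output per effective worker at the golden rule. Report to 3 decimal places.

The effective depreciation rate is n + g + δ = 0.033 + 0.024 + 0.094 = 0.151.
Maximizing c = f(k) − (n+g+δ)·k gives f'(k) = n+g+δ, i.e. 0.39·k^(0.39−1) = 0.151, so k_gold = (0.39/0.151)^(1/0.61) ≈ 4.7375.
y_gold = 4.7375^0.39 ≈ 1.8343.

(a) k_gold ≈ 4.738; (b) y_gold ≈ 1.834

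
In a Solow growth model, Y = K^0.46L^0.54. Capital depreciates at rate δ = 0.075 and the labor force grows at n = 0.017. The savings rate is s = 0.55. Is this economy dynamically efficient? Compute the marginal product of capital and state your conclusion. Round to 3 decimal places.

The effective depreciation rate is n + δ = 0.017 + 0.075 = 0.092.
Steady-state k*: s·k^0.46 = 0.092·k gives k* = (0.55/0.092)^(1/0.54) ≈ 27.4222.
MPK = 0.46·27.4222^(-0.54) ≈ 0.0769.
MPK < n+δ = 0.092, so the economy is dynamically inefficient (over-saving).

dynamically inefficient; MPK ≈ 0.077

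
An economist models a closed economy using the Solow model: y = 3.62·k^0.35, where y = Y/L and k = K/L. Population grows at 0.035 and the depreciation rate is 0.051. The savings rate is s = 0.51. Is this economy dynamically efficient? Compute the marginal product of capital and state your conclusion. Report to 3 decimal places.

n + δ = 0.035 + 0.051 = 0.086.
Steady-state k*: s·A·k^0.35 = 0.086·k gives k* = (0.51·3.62/0.086)^(1/0.65) ≈ 111.9162.
MPK = 0.35·3.62·111.9162^(-0.65) ≈ 0.0590.
MPK < n+δ = 0.086, so the economy is dynamically inefficient (over-saving).

dynamically inefficient; MPK ≈ 0.059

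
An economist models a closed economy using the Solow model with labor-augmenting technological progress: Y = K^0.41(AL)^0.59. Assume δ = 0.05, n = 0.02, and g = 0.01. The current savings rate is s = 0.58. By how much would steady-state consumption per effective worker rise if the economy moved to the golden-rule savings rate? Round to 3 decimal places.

The effective depreciation rate is n + g + δ = 0.02 + 0.01 + 0.05 = 0.08.
Current steady state (s = 0.58): k* = (0.58/0.08)^(1/0.59) ≈ 28.7210, y* = 28.7210^0.41 ≈ 3.9615, c* = (1−0.58)·3.9615 ≈ 1.6638.
Setting f'(k) = n+g+δ gives 0.41·k^(0.41−1) = 0.08, hence k_gold = (0.41/0.08)^(1/0.59) ≈ 15.9541.
y_gold = 15.9541^0.41 ≈ 3.1130, c_gold = y_gold − 0.08·k_gold ≈ 1.8367.
Gain: Δc = 1.8367 − 1.6638 ≈ 0.1728.

Δc ≈ 0.173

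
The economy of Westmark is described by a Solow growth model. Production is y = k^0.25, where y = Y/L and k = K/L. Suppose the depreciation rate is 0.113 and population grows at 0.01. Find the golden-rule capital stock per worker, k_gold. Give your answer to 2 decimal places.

n + δ = 0.01 + 0.113 = 0.123.
At the golden rule the marginal product of capital equals n+δ: 0.25·k^(0.25−1) = 0.123. Solving, k_gold = (0.25/0.123)^(1/0.75) ≈ 2.5746.

k_gold ≈ 2.57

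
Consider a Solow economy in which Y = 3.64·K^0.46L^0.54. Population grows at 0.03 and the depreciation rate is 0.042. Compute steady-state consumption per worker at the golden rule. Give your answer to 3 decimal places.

c_gold ≈ 28.680

n + δ = 0.03 + 0.042 = 0.072.
At the golden rule the marginal product of capital equals n+δ: 0.46·3.64·k^(0.46−1) = 0.072. Solving, k_gold = (0.46·3.64/0.072)^(1/0.54) ≈ 339.3165.
y_gold = 3.64·339.3165^0.46 ≈ 53.1104.
c_gold = y_gold − (n+δ)·k_gold = 53.1104 − 0.072·339.3165 ≈ 28.6796.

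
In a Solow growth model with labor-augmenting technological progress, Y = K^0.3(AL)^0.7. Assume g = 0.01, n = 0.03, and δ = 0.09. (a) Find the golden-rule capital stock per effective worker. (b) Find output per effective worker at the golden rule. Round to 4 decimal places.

(a) k_gold ≈ 3.3024; (b) y_gold ≈ 1.4310

n + g + δ = 0.03 + 0.01 + 0.09 = 0.13.
Maximizing c = f(k) − (n+g+δ)·k gives f'(k) = n+g+δ, i.e. 0.3·k^(0.3−1) = 0.13, so k_gold = (0.3/0.13)^(1/0.7) ≈ 3.3024.
y_gold = 3.3024^0.3 ≈ 1.4310.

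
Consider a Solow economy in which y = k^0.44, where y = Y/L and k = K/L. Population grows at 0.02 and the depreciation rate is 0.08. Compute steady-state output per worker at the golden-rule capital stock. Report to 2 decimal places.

The effective depreciation rate is n + δ = 0.02 + 0.08 = 0.1.
Setting f'(k) = n+δ gives 0.44·k^(0.44−1) = 0.1, hence k_gold = (0.44/0.1)^(1/0.56) ≈ 14.0936.
Output: y_gold = k_gold^0.44 = 14.0936^0.44 ≈ 3.2031.

y_gold ≈ 3.20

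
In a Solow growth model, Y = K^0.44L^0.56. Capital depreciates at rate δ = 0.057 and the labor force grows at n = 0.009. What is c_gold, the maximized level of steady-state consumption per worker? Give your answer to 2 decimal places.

c_gold ≈ 2.49

n + δ = 0.009 + 0.057 = 0.066.
Golden rule sets MPK = n+δ: 0.44·k^(0.44−1) = 0.066, so k_gold = (0.44/0.066)^(1/0.56) ≈ 29.5982.
y_gold = 29.5982^0.44 ≈ 4.4397.
c_gold = y_gold − (n+δ)·k_gold = 4.4397 − 0.066·29.5982 ≈ 2.4863.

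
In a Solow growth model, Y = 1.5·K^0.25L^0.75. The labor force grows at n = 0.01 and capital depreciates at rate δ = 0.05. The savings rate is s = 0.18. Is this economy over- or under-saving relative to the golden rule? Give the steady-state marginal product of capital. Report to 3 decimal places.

under-saving; MPK ≈ 0.083

Break-even investment rate: n + δ = 0.01 + 0.05 = 0.06.
Steady-state k*: s·A·k^0.25 = 0.06·k gives k* = (0.18·1.5/0.06)^(1/0.75) ≈ 7.4293.
MPK = 0.25·1.5·7.4293^(-0.75) ≈ 0.0833.
MPK > n+δ = 0.06, so the economy is dynamically efficient (under-saving).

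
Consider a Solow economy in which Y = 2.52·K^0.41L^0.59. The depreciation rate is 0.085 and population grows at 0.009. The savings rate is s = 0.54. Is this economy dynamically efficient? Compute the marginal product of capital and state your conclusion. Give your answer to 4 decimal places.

dynamically inefficient; MPK ≈ 0.0714

The effective depreciation rate is n + δ = 0.009 + 0.085 = 0.094.
Steady-state k*: s·A·k^0.41 = 0.094·k gives k* = (0.54·2.52/0.094)^(1/0.59) ≈ 92.7324.
MPK = 0.41·2.52·92.7324^(-0.59) ≈ 0.0714.
MPK < n+δ = 0.094, so the economy is dynamically inefficient (over-saving).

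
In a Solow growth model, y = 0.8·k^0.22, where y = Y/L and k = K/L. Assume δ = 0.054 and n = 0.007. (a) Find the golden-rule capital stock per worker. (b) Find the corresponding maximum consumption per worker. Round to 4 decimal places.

(a) k_gold ≈ 3.8903; (b) c_gold ≈ 0.8414

Capital per worker breaks even when investment replaces (n + δ)·k; here n + δ = 0.061.
Setting f'(k) = n+δ gives 0.22·0.8·k^(0.22−1) = 0.061, hence k_gold = (0.22·0.8/0.061)^(1/0.78) ≈ 3.8903.
y_gold = 0.8·3.8903^0.22 ≈ 1.0787; c_gold = y_gold − 0.061·k_gold ≈ 0.8414.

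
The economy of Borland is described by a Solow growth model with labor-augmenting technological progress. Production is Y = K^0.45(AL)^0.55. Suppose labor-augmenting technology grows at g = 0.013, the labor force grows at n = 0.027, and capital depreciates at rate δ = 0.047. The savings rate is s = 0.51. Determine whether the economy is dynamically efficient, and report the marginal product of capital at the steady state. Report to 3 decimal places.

The effective depreciation rate is n + g + δ = 0.027 + 0.013 + 0.047 = 0.087.
Steady-state k*: s·k^0.45 = 0.087·k gives k* = (0.51/0.087)^(1/0.55) ≈ 24.9147.
MPK = 0.45·24.9147^(-0.55) ≈ 0.0768.
MPK < n+g+δ = 0.087, so the economy is dynamically inefficient (over-saving).

dynamically inefficient; MPK ≈ 0.077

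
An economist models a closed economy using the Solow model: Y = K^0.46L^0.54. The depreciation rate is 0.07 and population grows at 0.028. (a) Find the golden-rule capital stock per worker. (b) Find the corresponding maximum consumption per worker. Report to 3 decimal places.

(a) k_gold ≈ 17.522; (b) c_gold ≈ 2.016

n + δ = 0.028 + 0.07 = 0.098.
Maximizing c = f(k) − (n+δ)·k gives f'(k) = n+δ, i.e. 0.46·k^(0.46−1) = 0.098, so k_gold = (0.46/0.098)^(1/0.54) ≈ 17.5217.
y_gold = 17.5217^0.46 ≈ 3.7329; c_gold = y_gold − 0.098·k_gold ≈ 2.0158.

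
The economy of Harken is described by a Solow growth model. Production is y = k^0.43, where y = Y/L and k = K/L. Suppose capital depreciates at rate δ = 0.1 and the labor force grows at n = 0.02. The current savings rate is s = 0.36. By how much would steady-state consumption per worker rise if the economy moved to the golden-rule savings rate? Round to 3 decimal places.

Capital per worker breaks even when investment replaces (n + δ)·k; here n + δ = 0.12.
Current steady state (s = 0.36): k* = (0.36/0.12)^(1/0.57) ≈ 6.8716, y* = 6.8716^0.43 ≈ 2.2905, c* = (1−0.36)·2.2905 ≈ 1.4659.
Maximizing c = f(k) − (n+δ)·k gives f'(k) = n+δ, i.e. 0.43·k^(0.43−1) = 0.12, so k_gold = (0.43/0.12)^(1/0.57) ≈ 9.3850.
y_gold = 9.3850^0.43 ≈ 2.6191, c_gold = y_gold − 0.12·k_gold ≈ 1.4929.
Gain: Δc = 1.4929 − 1.4659 ≈ 0.0269.

Δc ≈ 0.027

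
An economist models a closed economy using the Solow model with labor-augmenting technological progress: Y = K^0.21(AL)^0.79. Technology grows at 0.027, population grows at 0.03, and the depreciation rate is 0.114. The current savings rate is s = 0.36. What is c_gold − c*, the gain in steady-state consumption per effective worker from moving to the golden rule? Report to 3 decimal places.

Δc ≈ 0.054

The effective depreciation rate is n + g + δ = 0.03 + 0.027 + 0.114 = 0.171.
Current steady state (s = 0.36): k* = (0.36/0.171)^(1/0.79) ≈ 2.5660, y* = 2.5660^0.21 ≈ 1.2188, c* = (1−0.36)·1.2188 ≈ 0.7800.
Maximizing c = f(k) − (n+g+δ)·k gives f'(k) = n+g+δ, i.e. 0.21·k^(0.21−1) = 0.171, so k_gold = (0.21/0.171)^(1/0.79) ≈ 1.2970.
y_gold = 1.2970^0.21 ≈ 1.0561, c_gold = y_gold − 0.171·k_gold ≈ 0.8343.
Gain: Δc = 0.8343 − 0.7800 ≈ 0.0543.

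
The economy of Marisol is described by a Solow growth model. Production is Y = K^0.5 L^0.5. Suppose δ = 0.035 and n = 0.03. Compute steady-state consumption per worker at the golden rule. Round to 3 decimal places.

Capital per worker breaks even when investment replaces (n + δ)·k; here n + δ = 0.065.
Golden rule sets MPK = n+δ: 0.5·k^(0.5−1) = 0.065, so k_gold = (0.5/0.065)^(1/0.5) ≈ 59.1716.
y_gold = 59.1716^0.5 ≈ 7.6923.
c_gold = y_gold − (n+δ)·k_gold = 7.6923 − 0.065·59.1716 ≈ 3.8462.

c_gold ≈ 3.846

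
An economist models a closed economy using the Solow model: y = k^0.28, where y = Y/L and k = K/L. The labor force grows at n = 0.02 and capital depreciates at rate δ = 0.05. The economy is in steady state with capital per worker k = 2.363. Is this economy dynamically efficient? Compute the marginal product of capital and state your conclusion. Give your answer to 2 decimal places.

n + δ = 0.02 + 0.05 = 0.07.
MPK = 0.28·k^(0.28−1) = 0.28·2.363^(-0.72) ≈ 0.1508.
MPK > 0.07, so the economy is dynamically efficient (under-saving).

dynamically efficient; MPK ≈ 0.15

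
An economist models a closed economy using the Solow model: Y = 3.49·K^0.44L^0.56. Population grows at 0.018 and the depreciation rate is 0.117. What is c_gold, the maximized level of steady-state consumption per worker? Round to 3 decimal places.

Break-even investment rate: n + δ = 0.018 + 0.117 = 0.135.
Maximizing c = f(k) − (n+δ)·k gives f'(k) = n+δ, i.e. 0.44·3.49·k^(0.44−1) = 0.135, so k_gold = (0.44·3.49/0.135)^(1/0.56) ≈ 76.8449.
y_gold = 3.49·76.8449^0.44 ≈ 23.5774.
c_gold = y_gold − (n+δ)·k_gold = 23.5774 − 0.135·76.8449 ≈ 13.2033.

c_gold ≈ 13.203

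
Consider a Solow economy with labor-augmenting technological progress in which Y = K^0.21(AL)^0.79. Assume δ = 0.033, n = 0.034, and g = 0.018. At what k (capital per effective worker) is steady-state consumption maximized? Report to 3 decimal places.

Capital per effective worker breaks even when investment replaces (n + g + δ)·k; here n + g + δ = 0.085.
Setting f'(k) = n+g+δ gives 0.21·k^(0.21−1) = 0.085, hence k_gold = (0.21/0.085)^(1/0.79) ≈ 3.1421.

k_gold ≈ 3.142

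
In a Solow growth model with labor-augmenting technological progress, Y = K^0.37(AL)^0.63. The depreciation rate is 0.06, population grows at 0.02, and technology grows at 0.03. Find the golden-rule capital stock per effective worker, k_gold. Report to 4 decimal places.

Capital per effective worker breaks even when investment replaces (n + g + δ)·k; here n + g + δ = 0.11.
Golden rule sets MPK = n+g+δ: 0.37·k^(0.37−1) = 0.11, so k_gold = (0.37/0.11)^(1/0.63) ≈ 6.8581.

k_gold ≈ 6.8581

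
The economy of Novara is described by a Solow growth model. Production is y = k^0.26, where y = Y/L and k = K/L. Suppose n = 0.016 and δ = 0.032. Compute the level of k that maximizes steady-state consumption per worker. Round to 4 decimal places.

Capital per worker breaks even when investment replaces (n + δ)·k; here n + δ = 0.048.
Golden rule sets MPK = n+δ: 0.26·k^(0.26−1) = 0.048, so k_gold = (0.26/0.048)^(1/0.74) ≈ 9.8069.

k_gold ≈ 9.8069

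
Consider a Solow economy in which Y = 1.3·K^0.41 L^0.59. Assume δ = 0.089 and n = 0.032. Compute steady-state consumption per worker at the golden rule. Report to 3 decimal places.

c_gold ≈ 2.149

Capital per worker breaks even when investment replaces (n + δ)·k; here n + δ = 0.121.
Setting f'(k) = n+δ gives 0.41·1.3·k^(0.41−1) = 0.121, hence k_gold = (0.41·1.3/0.121)^(1/0.59) ≈ 12.3432.
y_gold = 1.3·12.3432^0.41 ≈ 3.6427.
c_gold = y_gold − (n+δ)·k_gold = 3.6427 − 0.121·12.3432 ≈ 2.1492.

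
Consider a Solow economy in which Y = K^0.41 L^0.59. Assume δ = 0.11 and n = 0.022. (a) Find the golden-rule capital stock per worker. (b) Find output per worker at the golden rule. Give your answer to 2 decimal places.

(a) k_gold ≈ 6.83; (b) y_gold ≈ 2.20

Capital per worker breaks even when investment replaces (n + δ)·k; here n + δ = 0.132.
At the golden rule the marginal product of capital equals n+δ: 0.41·k^(0.41−1) = 0.132. Solving, k_gold = (0.41/0.132)^(1/0.59) ≈ 6.8274.
y_gold = 6.8274^0.41 ≈ 2.1981.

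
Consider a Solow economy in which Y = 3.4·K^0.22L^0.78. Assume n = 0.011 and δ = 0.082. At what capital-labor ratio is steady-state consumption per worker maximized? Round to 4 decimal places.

k_gold ≈ 14.4808

n + δ = 0.011 + 0.082 = 0.093.
Setting f'(k) = n+δ gives 0.22·3.4·k^(0.22−1) = 0.093, hence k_gold = (0.22·3.4/0.093)^(1/0.78) ≈ 14.4808.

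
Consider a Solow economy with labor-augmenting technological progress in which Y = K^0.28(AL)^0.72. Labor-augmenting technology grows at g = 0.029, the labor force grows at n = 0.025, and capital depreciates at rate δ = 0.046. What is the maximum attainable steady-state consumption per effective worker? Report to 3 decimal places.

c_gold ≈ 1.075

The effective depreciation rate is n + g + δ = 0.025 + 0.029 + 0.046 = 0.1.
Maximizing c = f(k) − (n+g+δ)·k gives f'(k) = n+g+δ, i.e. 0.28·k^(0.28−1) = 0.1, so k_gold = (0.28/0.1)^(1/0.72) ≈ 4.1788.
y_gold = 4.1788^0.28 ≈ 1.4924.
c_gold = y_gold − (n+g+δ)·k_gold = 1.4924 − 0.1·4.1788 ≈ 1.0746.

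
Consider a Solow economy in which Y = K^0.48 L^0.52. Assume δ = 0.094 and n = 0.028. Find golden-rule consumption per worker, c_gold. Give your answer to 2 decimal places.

Capital per worker breaks even when investment replaces (n + δ)·k; here n + δ = 0.122.
Maximizing c = f(k) − (n+δ)·k gives f'(k) = n+δ, i.e. 0.48·k^(0.48−1) = 0.122, so k_gold = (0.48/0.122)^(1/0.52) ≈ 13.9317.
y_gold = 13.9317^0.48 ≈ 3.5410.
c_gold = y_gold − (n+δ)·k_gold = 3.5410 − 0.122·13.9317 ≈ 1.8413.

c_gold ≈ 1.84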